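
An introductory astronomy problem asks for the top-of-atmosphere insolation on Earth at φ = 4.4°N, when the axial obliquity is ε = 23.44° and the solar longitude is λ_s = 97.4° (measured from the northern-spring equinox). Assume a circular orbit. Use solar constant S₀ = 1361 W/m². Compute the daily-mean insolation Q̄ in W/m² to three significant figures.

Solar declination: sin δ = sin ε · sin λ_s = sin 23.44° × sin 97.4° = 0.39448, so δ = +23.233°.
cos H₀ = −tan(+4.4°) tan(+23.233°) = -0.0330, H₀ = 1.6038 rad.
Bracket: H₀ sin φ sin δ + cos φ cos δ sin H₀ = 1.6038×0.07672×0.39448 + 0.99705×0.91891×0.99945 = 0.048538 + 0.915695 = 0.964233.
Q̄ = (S₀/π) × [bracket] = (1361/π) × 0.964233 = 417.7 W/m².

Q̄ ≈ 418 W/m²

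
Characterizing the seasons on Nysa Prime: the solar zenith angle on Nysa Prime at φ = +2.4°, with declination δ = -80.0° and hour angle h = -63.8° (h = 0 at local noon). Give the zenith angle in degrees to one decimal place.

cos θ_z = sin φ sin δ + cos φ cos δ cos h = -0.041239 + 0.076599 = 0.035360.
θ_z = arccos(0.035360) = 88.0°.

θ_z = 88.0°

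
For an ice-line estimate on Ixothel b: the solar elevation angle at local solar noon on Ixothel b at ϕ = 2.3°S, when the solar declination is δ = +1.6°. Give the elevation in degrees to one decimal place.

At local noon the hour angle is zero, so the zenith angle equals |ϕ − δ| = |-2.3° − (+1.600°)| = 3.900°.
Elevation = 90° − 3.900° = 86.1°.

86.1°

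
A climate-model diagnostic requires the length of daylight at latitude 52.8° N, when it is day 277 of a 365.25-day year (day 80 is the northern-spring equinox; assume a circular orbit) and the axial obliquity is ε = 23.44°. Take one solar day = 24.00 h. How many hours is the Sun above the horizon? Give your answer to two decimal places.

Solar longitude: L_s = 360° × (277 − 80)/365.25 = 194.168°.
sin δ = sin 23.44° × sin 194.168° = -0.09737, so δ = -5.588°.
cos h₀ = −tan ϕ · tan δ = −tan(+52.8°) × tan(-5.588°) = 0.1289, so h₀ = 1.4415 rad = 82.59°.
Daylight = 2h₀/(2π) × 24.00 h = (1.4415/π) × 24.00 = 11.01 h.

11.01 h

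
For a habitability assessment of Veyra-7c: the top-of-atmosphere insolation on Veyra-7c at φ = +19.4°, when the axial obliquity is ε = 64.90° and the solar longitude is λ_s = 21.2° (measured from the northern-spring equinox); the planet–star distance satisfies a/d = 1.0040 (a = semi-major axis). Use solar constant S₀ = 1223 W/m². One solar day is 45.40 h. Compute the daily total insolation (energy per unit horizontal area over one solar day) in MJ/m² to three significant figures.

68.5 MJ/m²

Solar declination: sin δ = sin ε · sin λ_s = sin 64.90° × sin 21.2° = 0.32748, so δ = +19.116°.
cos H₀ = −tan(+19.4°) tan(+19.116°) = -0.1221, H₀ = 1.6932 rad.
Bracket: H₀ sin φ sin δ + cos φ cos δ sin H₀ = 1.6932×0.33216×0.32748 + 0.94322×0.94486×0.99252 = 0.184179 + 0.884545 = 1.068724.
Inverse-square distance factor (a/d)² = 1.0040² = 1.008016.
Q̄ = (S₀/π) × 1.008016 × [bracket] = (1223/π) × 1.008016 × 1.068724 = 419.38 W/m².
Daily total = Q̄ × 45.40 h × 3600 s/h = 419.38 × 45.40 × 3600 / 10⁶ = 68.54 MJ/m².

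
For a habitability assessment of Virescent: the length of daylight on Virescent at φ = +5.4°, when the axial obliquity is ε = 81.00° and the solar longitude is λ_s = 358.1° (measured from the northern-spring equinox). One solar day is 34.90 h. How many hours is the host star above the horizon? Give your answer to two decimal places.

17.42 h

Solar declination: sin δ = sin ε · sin λ_s = sin 81.00° × sin 358.1° = -0.03275, so δ = -1.877°.
cos H₀ = −tan φ · tan δ = −tan(+5.4°) × tan(-1.877°) = 0.0031, so H₀ = 1.5677 rad = 89.82°.
Daylight = 2H₀/(2π) × 34.90 h = (1.5677/π) × 34.90 = 17.42 h.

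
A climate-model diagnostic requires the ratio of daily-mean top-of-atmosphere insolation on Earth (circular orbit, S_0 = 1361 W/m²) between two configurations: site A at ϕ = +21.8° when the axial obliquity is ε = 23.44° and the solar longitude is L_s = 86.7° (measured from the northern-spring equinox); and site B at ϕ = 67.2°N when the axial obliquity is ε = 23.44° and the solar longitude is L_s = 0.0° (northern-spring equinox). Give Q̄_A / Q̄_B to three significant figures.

— Configuration A (ϕ=+21.8°):
Solar declination: sin δ = sin ε · sin L_s = sin 23.44° × sin 86.7° = 0.39713, so δ = +23.399°.
cos h₀ = −tan(+21.8°) tan(+23.399°) = -0.1731, h₀ = 1.7447 rad.
Bracket: h₀ sin ϕ sin δ + cos ϕ cos δ sin h₀ = 1.7447×0.37137×0.39713 + 0.92849×0.91776×0.98491 = 0.257312 + 0.839272 = 1.096584.
Q̄ = (S_0/π) × [bracket] = (1361/π) × 1.096584 = 475.06 W/m².
— Configuration B (ϕ=+67.2°):
Solar declination: sin δ = sin ε · sin L_s = sin 23.44° × sin 0.0° = 0.00000, so δ = +0.000°.
cos h₀ = −tan(+67.2°) tan(+0.000°) = -0.0000, h₀ = 1.5708 rad.
Bracket: h₀ sin ϕ sin δ + cos ϕ cos δ sin h₀ = 1.5708×0.92186×0.00000 + 0.38752×1.00000×1.00000 = 0.000000 + 0.387520 = 0.387520.
Q̄ = (S_0/π) × [bracket] = (1361/π) × 0.387520 = 167.88 W/m².
Ratio Q̄_A / Q̄_B = 475.06 / 167.88 = 2.830.

Q̄_A / Q̄_B ≈ 2.83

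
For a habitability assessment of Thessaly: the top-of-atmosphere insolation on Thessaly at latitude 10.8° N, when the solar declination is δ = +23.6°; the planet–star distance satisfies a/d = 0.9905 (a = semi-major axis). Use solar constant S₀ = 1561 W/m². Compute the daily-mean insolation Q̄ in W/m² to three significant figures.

cos H₀ = −tan(+10.8°) tan(+23.600°) = -0.0833, H₀ = 1.6542 rad.
Bracket: H₀ sin φ sin δ + cos φ cos δ sin H₀ = 1.6542×0.18738×0.40035 + 0.98229×0.91636×0.99652 = 0.124094 + 0.896999 = 1.021093.
Inverse-square distance factor (a/d)² = 0.9905² = 0.981090.
Q̄ = (S₀/π) × 0.981090 × [bracket] = (1561/π) × 0.981090 × 1.021093 = 497.8 W/m².

Q̄ ≈ 498 W/m²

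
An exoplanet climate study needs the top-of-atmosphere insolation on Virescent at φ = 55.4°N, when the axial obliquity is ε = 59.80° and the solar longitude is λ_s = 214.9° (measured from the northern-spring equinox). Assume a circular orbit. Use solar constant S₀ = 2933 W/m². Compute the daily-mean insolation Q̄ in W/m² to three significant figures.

Q̄ ≈ 32.2 W/m²

Solar declination: sin δ = sin ε · sin λ_s = sin 59.80° × sin 214.9° = -0.49449, so δ = -29.636°.
cos H₀ = −tan(+55.4°) tan(-29.636°) = 0.8247, H₀ = 0.6011 rad.
Bracket: H₀ sin φ sin δ + cos φ cos δ sin H₀ = 0.6011×0.82314×-0.49449 + 0.56784×0.86918×0.56559 = -0.244668 + 0.279150 = 0.034482.
Q̄ = (S₀/π) × [bracket] = (2933/π) × 0.034482 = 32.19 W/m².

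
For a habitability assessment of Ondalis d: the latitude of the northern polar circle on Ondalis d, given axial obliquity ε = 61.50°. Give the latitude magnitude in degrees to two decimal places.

The polar circle is the lowest latitude that experiences at least one full rotation of continuous daylight at the northern-summer solstice; it lies at |φ| = 90° − ε = 90° − 61.50° = 28.50°.

28.50°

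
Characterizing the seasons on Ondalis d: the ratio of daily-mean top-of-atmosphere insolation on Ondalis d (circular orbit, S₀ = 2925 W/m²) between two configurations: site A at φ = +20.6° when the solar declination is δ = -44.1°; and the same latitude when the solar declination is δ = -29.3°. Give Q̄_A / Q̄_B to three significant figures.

Q̄_A / Q̄_B ≈ 0.590

— Configuration A (φ=+20.6°):
cos H₀ = −tan(+20.6°) tan(-44.100°) = 0.3642, H₀ = 1.1980 rad.
Bracket: H₀ sin φ sin δ + cos φ cos δ sin H₀ = 1.1980×0.35184×-0.69591 + 0.93606×0.71813×0.93130 = -0.293329 + 0.626032 = 0.332703.
Q̄ = (S₀/π) × [bracket] = (2925/π) × 0.332703 = 309.77 W/m².
— Configuration B (φ=+20.6°):
cos H₀ = −tan(+20.6°) tan(-29.300°) = 0.2109, H₀ = 1.3583 rad.
Bracket: H₀ sin φ sin δ + cos φ cos δ sin H₀ = 1.3583×0.35184×-0.48938 + 0.93606×0.87207×0.97750 = -0.233877 + 0.797943 = 0.564066.
Q̄ = (S₀/π) × [bracket] = (2925/π) × 0.564066 = 525.18 W/m².
Ratio Q̄_A / Q̄_B = 309.77 / 525.18 = 0.5898.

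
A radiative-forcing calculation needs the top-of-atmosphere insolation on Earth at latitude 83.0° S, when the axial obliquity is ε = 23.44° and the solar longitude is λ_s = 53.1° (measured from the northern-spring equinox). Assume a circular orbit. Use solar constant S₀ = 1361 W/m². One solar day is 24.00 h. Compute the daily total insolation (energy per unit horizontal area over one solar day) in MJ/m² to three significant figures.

0.00 MJ/m²

Solar declination: sin δ = sin ε · sin λ_s = sin 23.44° × sin 53.1° = 0.31811, so δ = +18.548°.
cos H₀ = −tan(-83.0°) tan(+18.548°) = 2.7327 ≥ 1 ⇒ polar night, H₀ = 0 and Q̄ = 0.
Daily total = Q̄ × 24.00 h × 3600 s/h = 0.00 MJ/m².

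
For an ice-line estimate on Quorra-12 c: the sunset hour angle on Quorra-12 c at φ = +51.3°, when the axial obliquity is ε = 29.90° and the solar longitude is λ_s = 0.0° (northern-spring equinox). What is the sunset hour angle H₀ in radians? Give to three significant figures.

H₀ = 1.57 rad

Solar declination: sin δ = sin ε · sin λ_s = sin 29.90° × sin 0.0° = 0.00000, so δ = +0.000°.
cos H₀ = −tan φ · tan δ = −tan(+51.3°) × tan(+0.000°) = -0.0000, so H₀ = 1.5708 rad = 90.00°.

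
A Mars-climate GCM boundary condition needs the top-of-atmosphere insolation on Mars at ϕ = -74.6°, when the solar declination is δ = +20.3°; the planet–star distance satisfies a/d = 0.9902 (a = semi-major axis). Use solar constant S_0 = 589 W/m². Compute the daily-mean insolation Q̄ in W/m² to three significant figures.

cos h₀ = −tan(-74.6°) tan(+20.300°) = 1.3430 ≥ 1 ⇒ polar night, h₀ = 0 and Q̄ = 0.
Inverse-square distance factor (a/d)² = 0.9902² = 0.980496.

Q̄ ≈ 0.00 W/m²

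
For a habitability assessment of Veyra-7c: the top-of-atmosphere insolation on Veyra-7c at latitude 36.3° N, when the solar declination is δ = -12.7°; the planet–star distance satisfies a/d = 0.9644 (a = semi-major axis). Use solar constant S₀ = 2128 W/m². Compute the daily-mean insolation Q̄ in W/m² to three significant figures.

Q̄ ≈ 373 W/m²

cos H₀ = −tan(+36.3°) tan(-12.700°) = 0.1655, H₀ = 1.4045 rad.
Bracket: H₀ sin φ sin δ + cos φ cos δ sin H₀ = 1.4045×0.59201×-0.21985 + 0.80593×0.97553×0.98620 = -0.182800 + 0.775359 = 0.592559.
Inverse-square distance factor (a/d)² = 0.9644² = 0.930067.
Q̄ = (S₀/π) × 0.930067 × [bracket] = (2128/π) × 0.930067 × 0.592559 = 373.3 W/m².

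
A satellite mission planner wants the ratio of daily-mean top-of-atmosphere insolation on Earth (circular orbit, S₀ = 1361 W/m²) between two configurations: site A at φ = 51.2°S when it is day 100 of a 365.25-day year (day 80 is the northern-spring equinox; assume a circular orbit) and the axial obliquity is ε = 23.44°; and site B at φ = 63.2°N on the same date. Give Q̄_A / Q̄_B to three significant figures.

Q̄_A / Q̄_B ≈ 0.715

— Configuration A (φ=-51.2°):
Solar longitude: λ_s = 360° × (100 − 80)/365.25 = 19.713°.
sin δ = sin 23.44° × sin 19.713° = 0.13417, so δ = +7.711°.
cos H₀ = −tan(-51.2°) tan(+7.711°) = 0.1684, H₀ = 1.4016 rad.
Bracket: H₀ sin φ sin δ + cos φ cos δ sin H₀ = 1.4016×-0.77934×0.13417 + 0.62660×0.99096×0.98572 = -0.146557 + 0.612069 = 0.465512.
Q̄ = (S₀/π) × [bracket] = (1361/π) × 0.465512 = 201.67 W/m².
— Configuration B (φ=+63.2°):
cos H₀ = −tan(+63.2°) tan(+7.711°) = -0.2680, H₀ = 1.8422 rad.
Bracket: H₀ sin φ sin δ + cos φ cos δ sin H₀ = 1.8422×0.89259×0.13417 + 0.45088×0.99096×0.96341 = 0.220620 + 0.430455 = 0.651075.
Q̄ = (S₀/π) × [bracket] = (1361/π) × 0.651075 = 282.06 W/m².
Ratio Q̄_A / Q̄_B = 201.67 / 282.06 = 0.7150.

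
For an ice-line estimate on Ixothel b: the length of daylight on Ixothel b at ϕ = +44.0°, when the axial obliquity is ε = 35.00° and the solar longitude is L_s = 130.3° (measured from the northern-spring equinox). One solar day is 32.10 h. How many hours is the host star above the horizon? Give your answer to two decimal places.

21.05 h

Solar declination: sin δ = sin ε · sin L_s = sin 35.00° × sin 130.3° = 0.43745, so δ = +25.941°.
cos h₀ = −tan ϕ · tan δ = −tan(+44.0°) × tan(+25.941°) = -0.4698, so h₀ = 2.0598 rad = 118.02°.
Daylight = 2h₀/(2π) × 32.10 h = (2.0598/π) × 32.10 = 21.05 h.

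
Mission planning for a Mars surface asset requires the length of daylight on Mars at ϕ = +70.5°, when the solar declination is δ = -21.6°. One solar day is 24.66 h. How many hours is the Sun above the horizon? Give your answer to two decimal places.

0.00 h

cos h₀ = −tan ϕ · tan δ = 1.1181 ≥ 1, so the Sun never rises (polar night) and h₀ = 0.
Daylight = 2h₀/(2π) × 24.66 h = (0.0000/π) × 24.66 = 0.00 h.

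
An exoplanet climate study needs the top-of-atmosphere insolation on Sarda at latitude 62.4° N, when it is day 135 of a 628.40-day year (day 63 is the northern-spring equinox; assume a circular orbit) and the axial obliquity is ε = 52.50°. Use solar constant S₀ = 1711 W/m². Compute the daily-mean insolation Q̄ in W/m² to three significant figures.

Solar longitude: λ_s = 360° × (135 − 63)/628.40 = 41.248°.
sin δ = sin 52.50° × sin 41.248° = 0.52307, so δ = +31.538°.
cos H₀ = −tan(+62.4°) tan(+31.538°) = -1.1739 ≤ −1 ⇒ polar day, H₀ = π.
Bracket: H₀ sin φ sin δ + cos φ cos δ sin H₀ = 3.1416×0.88620×0.52307 + 0.46330×0.85229×0.00000 = 1.456272 + 0.000000 = 1.456272.
Q̄ = (S₀/π) × [bracket] = (1711/π) × 1.456272 = 793.1 W/m².

Q̄ ≈ 793 W/m²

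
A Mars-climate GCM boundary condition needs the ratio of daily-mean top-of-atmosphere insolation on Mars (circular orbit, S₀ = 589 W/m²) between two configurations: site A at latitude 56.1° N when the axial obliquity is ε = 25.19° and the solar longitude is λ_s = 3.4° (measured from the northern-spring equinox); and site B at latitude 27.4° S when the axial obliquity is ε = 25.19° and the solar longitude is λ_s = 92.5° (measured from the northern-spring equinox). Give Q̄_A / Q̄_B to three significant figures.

Q̄_A / Q̄_B ≈ 1.14

— Configuration A (φ=+56.1°):
Solar declination: sin δ = sin ε · sin λ_s = sin 25.19° × sin 3.4° = 0.02524, so δ = +1.446°.
cos H₀ = −tan(+56.1°) tan(+1.446°) = -0.0376, H₀ = 1.6084 rad.
Bracket: H₀ sin φ sin δ + cos φ cos δ sin H₀ = 1.6084×0.83001×0.02524 + 0.55775×0.99968×0.99929 = 0.033695 + 0.557176 = 0.590871.
Q̄ = (S₀/π) × [bracket] = (589/π) × 0.590871 = 110.78 W/m².
— Configuration B (φ=-27.4°):
Solar declination: sin δ = sin ε · sin λ_s = sin 25.19° × sin 92.5° = 0.42522, so δ = +25.164°.
cos H₀ = −tan(-27.4°) tan(+25.164°) = 0.2435, H₀ = 1.3248 rad.
Bracket: H₀ sin φ sin δ + cos φ cos δ sin H₀ = 1.3248×-0.46020×0.42522 + 0.88782×0.90509×0.96989 = -0.259245 + 0.779362 = 0.520117.
Q̄ = (S₀/π) × [bracket] = (589/π) × 0.520117 = 97.514 W/m².
Ratio Q̄_A / Q̄_B = 110.78 / 97.514 = 1.136.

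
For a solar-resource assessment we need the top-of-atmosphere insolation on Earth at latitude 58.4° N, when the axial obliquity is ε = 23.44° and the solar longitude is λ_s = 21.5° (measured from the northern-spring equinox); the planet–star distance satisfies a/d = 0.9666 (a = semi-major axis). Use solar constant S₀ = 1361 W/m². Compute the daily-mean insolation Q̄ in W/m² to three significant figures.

Q̄ ≈ 295 W/m²

Solar declination: sin δ = sin ε · sin λ_s = sin 23.44° × sin 21.5° = 0.14579, so δ = +8.383°.
cos H₀ = −tan(+58.4°) tan(+8.383°) = -0.2395, H₀ = 1.8127 rad.
Bracket: H₀ sin φ sin δ + cos φ cos δ sin H₀ = 1.8127×0.85173×0.14579 + 0.52399×0.98932×0.97089 = 0.225090 + 0.503303 = 0.728393.
Inverse-square distance factor (a/d)² = 0.9666² = 0.934316.
Q̄ = (S₀/π) × 0.934316 × [bracket] = (1361/π) × 0.934316 × 0.728393 = 294.8 W/m².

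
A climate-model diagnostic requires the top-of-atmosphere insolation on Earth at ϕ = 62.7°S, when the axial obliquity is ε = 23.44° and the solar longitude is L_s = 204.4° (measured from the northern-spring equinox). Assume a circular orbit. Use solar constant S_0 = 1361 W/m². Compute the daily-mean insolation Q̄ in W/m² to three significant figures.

Q̄ ≈ 306 W/m²

Solar declination: sin δ = sin ε · sin L_s = sin 23.44° × sin 204.4° = -0.16433, so δ = -9.458°.
cos h₀ = −tan(-62.7°) tan(-9.458°) = -0.3228, h₀ = 1.8994 rad.
Bracket: h₀ sin ϕ sin δ + cos ϕ cos δ sin h₀ = 1.8994×-0.88862×-0.16433 + 0.45865×0.98641×0.94648 = 0.277364 + 0.428204 = 0.705568.
Q̄ = (S_0/π) × [bracket] = (1361/π) × 0.705568 = 305.7 W/m².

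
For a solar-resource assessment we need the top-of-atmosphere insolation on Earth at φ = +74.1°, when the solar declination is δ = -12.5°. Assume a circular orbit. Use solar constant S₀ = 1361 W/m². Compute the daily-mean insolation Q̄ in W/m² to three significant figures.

Q̄ ≈ 11.5 W/m²

cos H₀ = −tan(+74.1°) tan(-12.500°) = 0.7783, H₀ = 0.6789 rad.
Bracket: H₀ sin φ sin δ + cos φ cos δ sin H₀ = 0.6789×0.96174×-0.21644 + 0.27396×0.97630×0.62794 = -0.141319 + 0.167953 = 0.026634.
Q̄ = (S₀/π) × [bracket] = (1361/π) × 0.026634 = 11.54 W/m².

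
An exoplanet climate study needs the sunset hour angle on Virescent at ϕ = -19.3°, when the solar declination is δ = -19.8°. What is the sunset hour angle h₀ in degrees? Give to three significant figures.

h₀ = 97.2°

cos h₀ = −tan ϕ · tan δ = −tan(-19.3°) × tan(-19.800°) = -0.1261, so h₀ = 1.6972 rad = 97.24°.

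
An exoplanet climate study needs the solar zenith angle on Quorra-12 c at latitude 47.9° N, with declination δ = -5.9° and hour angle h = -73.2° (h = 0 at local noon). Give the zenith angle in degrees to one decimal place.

θ_z = 83.3°

cos θ_z = sin φ sin δ + cos φ cos δ cos h = -0.076270 + 0.192748 = 0.116478.
θ_z = arccos(0.116478) = 83.3°.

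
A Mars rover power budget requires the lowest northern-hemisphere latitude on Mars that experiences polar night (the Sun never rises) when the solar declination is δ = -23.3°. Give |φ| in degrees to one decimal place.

Polar night requires cos H₀ = −tan φ tan δ ≥ 1, i.e. tan φ tan δ ≤ −1.
The boundary is |tan φ| · |tan δ| = 1, so |φ| = 90° − |δ| = 90° − 23.3° = 66.7° in the northern hemisphere.

|φ| = 66.7°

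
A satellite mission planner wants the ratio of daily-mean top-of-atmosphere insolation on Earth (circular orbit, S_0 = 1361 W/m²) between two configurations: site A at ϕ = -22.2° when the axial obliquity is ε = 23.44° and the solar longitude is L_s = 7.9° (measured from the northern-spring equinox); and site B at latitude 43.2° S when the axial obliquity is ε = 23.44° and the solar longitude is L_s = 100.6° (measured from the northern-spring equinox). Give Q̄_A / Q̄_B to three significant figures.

— Configuration A (ϕ=-22.2°):
Solar declination: sin δ = sin ε · sin L_s = sin 23.44° × sin 7.9° = 0.05467, so δ = +3.134°.
cos h₀ = −tan(-22.2°) tan(+3.134°) = 0.0223, h₀ = 1.5484 rad.
Bracket: h₀ sin ϕ sin δ + cos ϕ cos δ sin h₀ = 1.5484×-0.37784×0.05467 + 0.92587×0.99850×0.99975 = -0.031985 + 0.924250 = 0.892265.
Q̄ = (S_0/π) × [bracket] = (1361/π) × 0.892265 = 386.55 W/m².
— Configuration B (ϕ=-43.2°):
Solar declination: sin δ = sin ε · sin L_s = sin 23.44° × sin 100.6° = 0.39100, so δ = +23.017°.
cos h₀ = −tan(-43.2°) tan(+23.017°) = 0.3989, h₀ = 1.1604 rad.
Bracket: h₀ sin ϕ sin δ + cos ϕ cos δ sin h₀ = 1.1604×-0.68455×0.39100 + 0.72897×0.92039×0.91698 = -0.310592 + 0.615236 = 0.304644.
Q̄ = (S_0/π) × [bracket] = (1361/π) × 0.304644 = 131.98 W/m².
Ratio Q̄_A / Q̄_B = 386.55 / 131.98 = 2.929.

Q̄_A / Q̄_B ≈ 2.93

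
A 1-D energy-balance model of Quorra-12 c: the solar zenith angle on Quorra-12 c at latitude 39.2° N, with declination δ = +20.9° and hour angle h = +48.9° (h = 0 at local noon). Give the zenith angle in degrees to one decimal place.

cos θ_z = sin φ sin δ + cos φ cos δ cos h = 0.225469 + 0.475911 = 0.701380.
θ_z = arccos(0.701380) = 45.5°.

θ_z = 45.5°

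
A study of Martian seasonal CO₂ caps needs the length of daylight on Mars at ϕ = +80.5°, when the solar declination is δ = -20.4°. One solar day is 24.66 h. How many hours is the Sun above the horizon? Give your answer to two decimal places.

0.00 h

cos h₀ = −tan ϕ · tan δ = 2.2224 ≥ 1, so the Sun never rises (polar night) and h₀ = 0.
Daylight = 2h₀/(2π) × 24.66 h = (0.0000/π) × 24.66 = 0.00 h.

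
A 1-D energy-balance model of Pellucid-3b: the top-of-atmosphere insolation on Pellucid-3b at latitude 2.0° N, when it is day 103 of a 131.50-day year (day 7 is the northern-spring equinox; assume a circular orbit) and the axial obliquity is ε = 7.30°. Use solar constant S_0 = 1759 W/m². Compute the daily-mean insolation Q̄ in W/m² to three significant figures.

Solar longitude: L_s = 360° × (103 − 7)/131.50 = 262.814°.
sin δ = sin 7.30° × sin 262.814° = -0.12607, so δ = -7.242°.
cos h₀ = −tan(+2.0°) tan(-7.242°) = 0.0044, h₀ = 1.5664 rad.
Bracket: h₀ sin ϕ sin δ + cos ϕ cos δ sin h₀ = 1.5664×0.03490×-0.12607 + 0.99939×0.99202×0.99999 = -0.006892 + 0.991405 = 0.984513.
Q̄ = (S_0/π) × [bracket] = (1759/π) × 0.984513 = 551.2 W/m².

Q̄ ≈ 551 W/m²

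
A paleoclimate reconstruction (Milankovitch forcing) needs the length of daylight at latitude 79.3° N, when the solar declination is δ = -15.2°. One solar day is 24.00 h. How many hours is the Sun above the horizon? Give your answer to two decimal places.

0.00 h

cos H₀ = −tan φ · tan δ = 1.4379 ≥ 1, so the Sun never rises (polar night) and H₀ = 0.
Daylight = 2H₀/(2π) × 24.00 h = (0.0000/π) × 24.00 = 0.00 h.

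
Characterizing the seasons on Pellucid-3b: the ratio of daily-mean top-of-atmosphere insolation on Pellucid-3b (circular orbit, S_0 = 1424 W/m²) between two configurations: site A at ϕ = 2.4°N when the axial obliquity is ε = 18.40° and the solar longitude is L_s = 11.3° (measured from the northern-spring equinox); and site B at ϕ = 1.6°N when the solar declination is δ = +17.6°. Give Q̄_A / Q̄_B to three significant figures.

— Configuration A (ϕ=+2.4°):
Solar declination: sin δ = sin ε · sin L_s = sin 18.40° × sin 11.3° = 0.06185, so δ = +3.546°.
cos h₀ = −tan(+2.4°) tan(+3.546°) = -0.0026, h₀ = 1.5734 rad.
Bracket: h₀ sin ϕ sin δ + cos ϕ cos δ sin h₀ = 1.5734×0.04188×0.06185 + 0.99912×0.99809×1.00000 = 0.004076 + 0.997212 = 1.001288.
Q̄ = (S_0/π) × [bracket] = (1424/π) × 1.001288 = 453.86 W/m².
— Configuration B (ϕ=+1.6°):
cos h₀ = −tan(+1.6°) tan(+17.600°) = -0.0089, h₀ = 1.5797 rad.
Bracket: h₀ sin ϕ sin δ + cos ϕ cos δ sin h₀ = 1.5797×0.02792×0.30237 + 0.99961×0.95319×0.99996 = 0.013336 + 0.952780 = 0.966116.
Q̄ = (S_0/π) × [bracket] = (1424/π) × 0.966116 = 437.91 W/m².
Ratio Q̄_A / Q̄_B = 453.86 / 437.91 = 1.036.

Q̄_A / Q̄_B ≈ 1.04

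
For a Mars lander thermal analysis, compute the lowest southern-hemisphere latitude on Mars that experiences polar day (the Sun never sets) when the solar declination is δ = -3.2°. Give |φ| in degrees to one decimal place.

Polar day requires cos H₀ = −tan φ tan δ ≤ −1, i.e. tan φ tan δ ≥ 1.
The boundary is |tan φ| · |tan δ| = 1, so |φ| = 90° − |δ| = 90° − 3.2° = 86.8° in the southern hemisphere.

|φ| = 86.8°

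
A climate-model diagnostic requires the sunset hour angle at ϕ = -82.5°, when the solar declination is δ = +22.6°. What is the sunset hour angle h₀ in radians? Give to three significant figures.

h₀ = 0.00 rad

cos h₀ = −tan ϕ · tan δ = 3.1618 ≥ 1, so the Sun never rises (polar night) and h₀ = 0.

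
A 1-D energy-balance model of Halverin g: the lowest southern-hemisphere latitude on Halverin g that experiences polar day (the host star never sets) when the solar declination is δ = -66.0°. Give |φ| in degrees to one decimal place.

Polar day requires cos H₀ = −tan φ tan δ ≤ −1, i.e. tan φ tan δ ≥ 1.
The boundary is |tan φ| · |tan δ| = 1, so |φ| = 90° − |δ| = 90° − 66.0° = 24.0° in the southern hemisphere.

|φ| = 24.0°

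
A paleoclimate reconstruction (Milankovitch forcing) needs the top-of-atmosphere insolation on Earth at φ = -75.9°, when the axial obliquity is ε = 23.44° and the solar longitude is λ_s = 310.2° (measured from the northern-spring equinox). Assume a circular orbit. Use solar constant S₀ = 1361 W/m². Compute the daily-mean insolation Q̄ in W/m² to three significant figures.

Solar declination: sin δ = sin ε · sin λ_s = sin 23.44° × sin 310.2° = -0.30383, so δ = -17.688°.
cos H₀ = −tan(-75.9°) tan(-17.688°) = -1.2696 ≤ −1 ⇒ polar day, H₀ = π.
Bracket: H₀ sin φ sin δ + cos φ cos δ sin H₀ = 3.1416×-0.96987×-0.30383 + 0.24362×0.95273×0.00000 = 0.925753 + 0.000000 = 0.925753.
Q̄ = (S₀/π) × [bracket] = (1361/π) × 0.925753 = 401.1 W/m².

Q̄ ≈ 401 W/m²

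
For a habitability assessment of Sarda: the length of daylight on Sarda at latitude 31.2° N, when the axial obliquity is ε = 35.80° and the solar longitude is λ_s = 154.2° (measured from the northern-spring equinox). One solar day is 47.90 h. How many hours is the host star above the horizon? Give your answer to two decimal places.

26.39 h

Solar declination: sin δ = sin ε · sin λ_s = sin 35.80° × sin 154.2° = 0.25459, so δ = +14.749°.
cos H₀ = −tan φ · tan δ = −tan(+31.2°) × tan(+14.749°) = -0.1594, so H₀ = 1.7309 rad = 99.17°.
Daylight = 2H₀/(2π) × 47.90 h = (1.7309/π) × 47.90 = 26.39 h.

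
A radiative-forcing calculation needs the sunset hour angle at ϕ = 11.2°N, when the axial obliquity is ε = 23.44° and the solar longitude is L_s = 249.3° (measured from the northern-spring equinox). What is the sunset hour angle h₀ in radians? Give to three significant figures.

Solar declination: sin δ = sin ε · sin L_s = sin 23.44° × sin 249.3° = -0.37211, so δ = -21.846°.
cos h₀ = −tan ϕ · tan δ = −tan(+11.2°) × tan(-21.846°) = 0.0794, so h₀ = 1.4913 rad = 85.45°.

h₀ = 1.49 rad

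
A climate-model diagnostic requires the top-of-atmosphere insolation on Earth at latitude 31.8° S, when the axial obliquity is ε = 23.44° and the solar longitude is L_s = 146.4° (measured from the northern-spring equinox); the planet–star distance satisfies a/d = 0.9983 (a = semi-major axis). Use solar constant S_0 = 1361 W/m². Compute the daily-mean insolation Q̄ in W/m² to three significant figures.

Q̄ ≈ 283 W/m²

Solar declination: sin δ = sin ε · sin L_s = sin 23.44° × sin 146.4° = 0.22013, so δ = +12.717°.
cos h₀ = −tan(-31.8°) tan(+12.717°) = 0.1399, h₀ = 1.4304 rad.
Bracket: h₀ sin ϕ sin δ + cos ϕ cos δ sin h₀ = 1.4304×-0.52696×0.22013 + 0.84989×0.97547×0.99016 = -0.165926 + 0.820884 = 0.654958.
Inverse-square distance factor (a/d)² = 0.9983² = 0.996603.
Q̄ = (S_0/π) × 0.996603 × [bracket] = (1361/π) × 0.996603 × 0.654958 = 282.8 W/m².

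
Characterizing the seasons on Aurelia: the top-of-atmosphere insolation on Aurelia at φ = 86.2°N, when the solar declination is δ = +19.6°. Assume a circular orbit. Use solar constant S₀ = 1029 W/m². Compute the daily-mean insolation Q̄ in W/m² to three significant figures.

cos H₀ = −tan(+86.2°) tan(+19.600°) = -5.3611 ≤ −1 ⇒ polar day, H₀ = π.
Bracket: H₀ sin φ sin δ + cos φ cos δ sin H₀ = 3.1416×0.99780×0.33545 + 0.06627×0.94206×0.00000 = 1.051531 + 0.000000 = 1.051531.
Q̄ = (S₀/π) × [bracket] = (1029/π) × 1.051531 = 344.4 W/m².

Q̄ ≈ 344 W/m²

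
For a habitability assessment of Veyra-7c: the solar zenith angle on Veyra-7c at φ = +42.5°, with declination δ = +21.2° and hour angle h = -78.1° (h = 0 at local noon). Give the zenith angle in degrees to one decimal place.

cos θ_z = sin φ sin δ + cos φ cos δ cos h = 0.244310 + 0.141741 = 0.386051.
θ_z = arccos(0.386051) = 67.3°.

θ_z = 67.3°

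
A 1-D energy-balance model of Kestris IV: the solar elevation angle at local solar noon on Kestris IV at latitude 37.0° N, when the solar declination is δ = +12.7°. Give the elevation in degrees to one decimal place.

At local noon the hour angle is zero, so the zenith angle equals |ϕ − δ| = |+37.0° − (+12.700°)| = 24.300°.
Elevation = 90° − 24.300° = 65.7°.

65.7°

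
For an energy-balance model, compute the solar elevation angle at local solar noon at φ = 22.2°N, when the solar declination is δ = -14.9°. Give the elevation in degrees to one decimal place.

52.9°

At local noon the hour angle is zero, so the zenith angle equals |φ − δ| = |+22.2° − (-14.900°)| = 37.100°.
Elevation = 90° − 37.100° = 52.9°.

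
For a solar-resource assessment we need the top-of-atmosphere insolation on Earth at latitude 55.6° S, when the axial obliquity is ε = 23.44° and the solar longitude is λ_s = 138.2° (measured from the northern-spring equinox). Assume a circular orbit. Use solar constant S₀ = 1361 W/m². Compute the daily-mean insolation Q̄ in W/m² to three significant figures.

Solar declination: sin δ = sin ε · sin λ_s = sin 23.44° × sin 138.2° = 0.26514, so δ = +15.375°.
cos H₀ = −tan(-55.6°) tan(+15.375°) = 0.4016, H₀ = 1.1575 rad.
Bracket: H₀ sin φ sin δ + cos φ cos δ sin H₀ = 1.1575×-0.82511×0.26514 + 0.56497×0.96421×0.91582 = -0.253226 + 0.498893 = 0.245667.
Q̄ = (S₀/π) × [bracket] = (1361/π) × 0.245667 = 106.4 W/m².

Q̄ ≈ 106 W/m²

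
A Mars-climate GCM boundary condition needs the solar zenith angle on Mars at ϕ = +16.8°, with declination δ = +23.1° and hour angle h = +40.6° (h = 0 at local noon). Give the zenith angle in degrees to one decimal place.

θ_z = 38.6°

cos θ_z = sin ϕ sin δ + cos ϕ cos δ cos h = 0.113398 + 0.668586 = 0.781984.
θ_z = arccos(0.781984) = 38.6°.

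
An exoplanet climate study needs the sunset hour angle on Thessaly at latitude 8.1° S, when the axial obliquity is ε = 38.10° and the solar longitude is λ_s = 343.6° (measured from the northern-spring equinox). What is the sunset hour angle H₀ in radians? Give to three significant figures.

Solar declination: sin δ = sin ε · sin λ_s = sin 38.10° × sin 343.6° = -0.17421, so δ = -10.033°.
cos H₀ = −tan φ · tan δ = −tan(-8.1°) × tan(-10.033°) = -0.0252, so H₀ = 1.5960 rad = 91.44°.

H₀ = 1.60 rad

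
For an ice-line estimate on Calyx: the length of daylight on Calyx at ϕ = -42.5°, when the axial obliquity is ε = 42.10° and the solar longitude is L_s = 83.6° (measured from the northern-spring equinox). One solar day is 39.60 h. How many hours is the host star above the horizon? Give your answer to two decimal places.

Solar declination: sin δ = sin ε · sin L_s = sin 42.10° × sin 83.6° = 0.66625, so δ = +41.778°.
cos h₀ = −tan ϕ · tan δ = −tan(-42.5°) × tan(+41.778°) = 0.8187, so h₀ = 0.6117 rad = 35.05°.
Daylight = 2h₀/(2π) × 39.60 h = (0.6117/π) × 39.60 = 7.71 h.

7.71 h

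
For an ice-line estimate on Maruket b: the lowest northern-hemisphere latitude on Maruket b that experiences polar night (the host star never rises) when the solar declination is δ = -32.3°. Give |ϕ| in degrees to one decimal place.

Polar night requires cos h₀ = −tan ϕ tan δ ≥ 1, i.e. tan ϕ tan δ ≤ −1.
The boundary is |tan ϕ| · |tan δ| = 1, so |ϕ| = 90° − |δ| = 90° − 32.3° = 57.7° in the northern hemisphere.

|ϕ| = 57.7°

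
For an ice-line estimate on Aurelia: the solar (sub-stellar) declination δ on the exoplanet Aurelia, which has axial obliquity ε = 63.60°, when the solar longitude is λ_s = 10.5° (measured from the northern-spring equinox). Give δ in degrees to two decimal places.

sin δ = sin ε · sin λ_s = sin 63.60° × sin 10.5° = 0.163231.
δ = arcsin(0.163231) = +9.39°.

δ = +9.39°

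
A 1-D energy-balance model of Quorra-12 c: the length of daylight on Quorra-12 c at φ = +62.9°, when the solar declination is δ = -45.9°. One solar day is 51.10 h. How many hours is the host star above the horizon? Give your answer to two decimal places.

0.00 h

cos H₀ = −tan φ · tan δ = 2.0165 ≥ 1, so the host star never rises (polar night) and H₀ = 0.
Daylight = 2H₀/(2π) × 51.10 h = (0.0000/π) × 51.10 = 0.00 h.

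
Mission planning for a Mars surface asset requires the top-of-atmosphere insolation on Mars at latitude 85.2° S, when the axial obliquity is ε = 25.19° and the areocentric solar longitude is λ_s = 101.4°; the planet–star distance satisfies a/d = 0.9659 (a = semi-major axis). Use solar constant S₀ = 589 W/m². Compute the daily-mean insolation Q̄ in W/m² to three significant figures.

sin δ = sin 25.19° × sin 101.4° = 0.41722, so δ = +24.659°.
cos H₀ = −tan(-85.2°) tan(+24.659°) = 5.4672 ≥ 1 ⇒ polar night, H₀ = 0 and Q̄ = 0.
Inverse-square distance factor (a/d)² = 0.9659² = 0.932963.

Q̄ ≈ 0.00 W/m²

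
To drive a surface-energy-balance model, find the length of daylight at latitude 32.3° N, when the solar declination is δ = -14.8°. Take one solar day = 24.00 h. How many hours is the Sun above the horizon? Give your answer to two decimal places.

10.72 h

cos H₀ = −tan φ · tan δ = −tan(+32.3°) × tan(-14.800°) = 0.1670, so H₀ = 1.4030 rad = 80.38°.
Daylight = 2H₀/(2π) × 24.00 h = (1.4030/π) × 24.00 = 10.72 h.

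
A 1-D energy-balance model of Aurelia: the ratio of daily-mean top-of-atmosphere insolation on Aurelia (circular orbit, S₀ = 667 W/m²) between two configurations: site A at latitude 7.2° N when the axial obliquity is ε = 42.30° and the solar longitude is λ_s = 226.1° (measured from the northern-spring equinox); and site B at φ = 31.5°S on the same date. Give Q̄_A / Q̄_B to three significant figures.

Q̄_A / Q̄_B ≈ 0.652

— Configuration A (φ=+7.2°):
Solar declination: sin δ = sin ε · sin λ_s = sin 42.30° × sin 226.1° = -0.48494, so δ = -29.009°.
cos H₀ = −tan(+7.2°) tan(-29.009°) = 0.0701, H₀ = 1.5007 rad.
Bracket: H₀ sin φ sin δ + cos φ cos δ sin H₀ = 1.5007×0.12533×-0.48494 + 0.99211×0.87455×0.99754 = -0.091209 + 0.865515 = 0.774306.
Q̄ = (S₀/π) × [bracket] = (667/π) × 0.774306 = 164.39 W/m².
— Configuration B (φ=-31.5°):
cos H₀ = −tan(-31.5°) tan(-29.009°) = -0.3398, H₀ = 1.9175 rad.
Bracket: H₀ sin φ sin δ + cos φ cos δ sin H₀ = 1.9175×-0.52250×-0.48494 + 0.85264×0.87455×0.94050 = 0.485858 + 0.701309 = 1.187167.
Q̄ = (S₀/π) × [bracket] = (667/π) × 1.187167 = 252.05 W/m².
Ratio Q̄_A / Q̄_B = 164.39 / 252.05 = 0.6522.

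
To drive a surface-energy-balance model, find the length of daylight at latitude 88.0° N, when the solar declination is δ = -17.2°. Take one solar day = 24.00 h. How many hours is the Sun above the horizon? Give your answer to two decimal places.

0.00 h

cos h₀ = −tan ϕ · tan δ = 8.8644 ≥ 1, so the Sun never rises (polar night) and h₀ = 0.
Daylight = 2h₀/(2π) × 24.00 h = (0.0000/π) × 24.00 = 0.00 h.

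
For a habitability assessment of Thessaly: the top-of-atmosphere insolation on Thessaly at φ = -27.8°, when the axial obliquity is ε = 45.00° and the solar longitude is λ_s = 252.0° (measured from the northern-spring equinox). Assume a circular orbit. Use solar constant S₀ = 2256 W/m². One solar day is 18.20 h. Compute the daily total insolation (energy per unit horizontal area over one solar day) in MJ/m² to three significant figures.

Solar declination: sin δ = sin ε · sin λ_s = sin 45.00° × sin 252.0° = -0.67250, so δ = -42.260°.
cos H₀ = −tan(-27.8°) tan(-42.260°) = -0.4791, H₀ = 2.0704 rad.
Bracket: H₀ sin φ sin δ + cos φ cos δ sin H₀ = 2.0704×-0.46639×-0.67250 + 0.88458×0.74010×0.87777 = 0.649375 + 0.574656 = 1.224031.
Q̄ = (S₀/π) × [bracket] = (2256/π) × 1.224031 = 878.99 W/m².
Daily total = Q̄ × 18.20 h × 3600 s/h = 878.99 × 18.20 × 3600 / 10⁶ = 57.59 MJ/m².

57.6 MJ/m²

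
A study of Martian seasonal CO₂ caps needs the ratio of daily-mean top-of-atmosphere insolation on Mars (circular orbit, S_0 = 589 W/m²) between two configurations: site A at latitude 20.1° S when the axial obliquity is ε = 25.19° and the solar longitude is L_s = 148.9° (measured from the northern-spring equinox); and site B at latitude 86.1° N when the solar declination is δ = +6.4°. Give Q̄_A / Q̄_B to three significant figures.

Q̄_A / Q̄_B ≈ 2.29

— Configuration A (ϕ=-20.1°):
Solar declination: sin δ = sin ε · sin L_s = sin 25.19° × sin 148.9° = 0.21985, so δ = +12.700°.
cos h₀ = −tan(-20.1°) tan(+12.700°) = 0.0825, h₀ = 1.4882 rad.
Bracket: h₀ sin ϕ sin δ + cos ϕ cos δ sin h₀ = 1.4882×-0.34366×0.21985 + 0.93909×0.97553×0.99659 = -0.112439 + 0.912987 = 0.800548.
Q̄ = (S_0/π) × [bracket] = (589/π) × 0.800548 = 150.09 W/m².
— Configuration B (ϕ=+86.1°):
cos h₀ = −tan(+86.1°) tan(+6.400°) = -1.6453 ≤ −1 ⇒ polar day, h₀ = π.
Bracket: h₀ sin ϕ sin δ + cos ϕ cos δ sin h₀ = 3.1416×0.99768×0.11147 + 0.06802×0.99377×0.00000 = 0.349382 + 0.000000 = 0.349382.
Q̄ = (S_0/π) × [bracket] = (589/π) × 0.349382 = 65.504 W/m².
Ratio Q̄_A / Q̄_B = 150.09 / 65.504 = 2.291.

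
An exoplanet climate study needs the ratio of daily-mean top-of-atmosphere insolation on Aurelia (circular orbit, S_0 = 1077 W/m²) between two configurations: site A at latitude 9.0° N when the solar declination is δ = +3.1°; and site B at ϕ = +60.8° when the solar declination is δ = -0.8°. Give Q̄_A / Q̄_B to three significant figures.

— Configuration A (ϕ=+9.0°):
cos h₀ = −tan(+9.0°) tan(+3.100°) = -0.0086, h₀ = 1.5794 rad.
Bracket: h₀ sin ϕ sin δ + cos ϕ cos δ sin h₀ = 1.5794×0.15643×0.05408 + 0.98769×0.99854×0.99996 = 0.013361 + 0.986209 = 0.999570.
Q̄ = (S_0/π) × [bracket] = (1077/π) × 0.999570 = 342.67 W/m².
— Configuration B (ϕ=+60.8°):
cos h₀ = −tan(+60.8°) tan(-0.800°) = 0.0250, h₀ = 1.5458 rad.
Bracket: h₀ sin ϕ sin δ + cos ϕ cos δ sin h₀ = 1.5458×0.87292×-0.01396 + 0.48786×0.99990×0.99969 = -0.018837 + 0.487660 = 0.468823.
Q̄ = (S_0/π) × [bracket] = (1077/π) × 0.468823 = 160.72 W/m².
Ratio Q̄_A / Q̄_B = 342.67 / 160.72 = 2.132.

Q̄_A / Q̄_B ≈ 2.13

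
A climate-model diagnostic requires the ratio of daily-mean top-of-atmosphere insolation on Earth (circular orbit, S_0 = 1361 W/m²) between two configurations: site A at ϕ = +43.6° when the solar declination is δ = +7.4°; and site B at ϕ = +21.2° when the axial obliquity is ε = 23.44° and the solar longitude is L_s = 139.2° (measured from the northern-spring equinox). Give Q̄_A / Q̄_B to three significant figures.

— Configuration A (ϕ=+43.6°):
cos h₀ = −tan(+43.6°) tan(+7.400°) = -0.1237, h₀ = 1.6948 rad.
Bracket: h₀ sin ϕ sin δ + cos ϕ cos δ sin h₀ = 1.6948×0.68962×0.12880 + 0.72417×0.99167×0.99232 = 0.150537 + 0.712622 = 0.863159.
Q̄ = (S_0/π) × [bracket] = (1361/π) × 0.863159 = 373.94 W/m².
— Configuration B (ϕ=+21.2°):
Solar declination: sin δ = sin ε · sin L_s = sin 23.44° × sin 139.2° = 0.25992, so δ = +15.066°.
cos h₀ = −tan(+21.2°) tan(+15.066°) = -0.1044, h₀ = 1.6754 rad.
Bracket: h₀ sin ϕ sin δ + cos ϕ cos δ sin h₀ = 1.6754×0.36162×0.25992 + 0.93232×0.96563×0.99453 = 0.157475 + 0.895352 = 1.052827.
Q̄ = (S_0/π) × [bracket] = (1361/π) × 1.052827 = 456.11 W/m².
Ratio Q̄_A / Q̄_B = 373.94 / 456.11 = 0.8198.

Q̄_A / Q̄_B ≈ 0.820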